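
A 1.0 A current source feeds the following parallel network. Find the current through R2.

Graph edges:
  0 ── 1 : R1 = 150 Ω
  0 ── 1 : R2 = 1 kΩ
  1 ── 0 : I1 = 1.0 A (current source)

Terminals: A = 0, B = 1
All resistors sit directly between nodes 0 and 1, so they are in parallel and share one voltage V; the full source current 1 A splits among them.
1/R_par = 1/150 + 1/1000 = 0.007667 S  =>  R_par = 130.4 Ω
V = I × R_par = 1 × 130.4 = 130.4 V
I_R2 = V/R2 = 130.4/1000 = 0.1304 A

Final answer: 0.1304 A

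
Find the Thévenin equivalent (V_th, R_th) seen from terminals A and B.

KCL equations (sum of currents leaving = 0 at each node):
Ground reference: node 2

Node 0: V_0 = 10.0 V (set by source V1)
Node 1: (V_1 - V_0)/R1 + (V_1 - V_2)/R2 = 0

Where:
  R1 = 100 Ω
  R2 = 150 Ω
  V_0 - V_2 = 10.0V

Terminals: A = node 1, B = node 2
Step 1 — V_th is the open-circuit voltage V_A - V_B (nothing connected across the terminals).
Nodal analysis, taking node 2 as the 0 V reference.
Source V1 fixes V_0 = 10 V.
KCL at each unknown node (sum of currents leaving = 0; resistances in Ω):
  Node 1: (V_1 - 10)/100 + (V_1 - 0)/150 = 0
Collecting terms: 0.01667 × V_1 = 0.1  =>  V_1 = 6 V
V_th = V_1 - V_2 = 6 - 0 = 6 V
Step 2 — R_th: zero the source — replace V1 by a short circuit (node 2 merges into node 0) — and find the resistance seen between A (node 1) and B (node 0).
Reduce the network between node 1 (A) and node 0 (B) by series/parallel combination:
  Rp1 = R1 ‖ R2 (parallel, both between nodes 0 and 1) = 1/(1/100 + 1/150) = 60 Ω
R_th = 60 Ω

Final answer: V_th = 6 V, R_th = 60 Ω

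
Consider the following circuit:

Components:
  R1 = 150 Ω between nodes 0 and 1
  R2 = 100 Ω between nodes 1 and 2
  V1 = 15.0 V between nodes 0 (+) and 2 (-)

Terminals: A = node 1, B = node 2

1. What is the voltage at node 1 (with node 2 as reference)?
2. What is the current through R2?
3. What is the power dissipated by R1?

Nodal analysis, taking node 2 as the 0 V reference.
Source V1 fixes V_0 = 15 V.
KCL at each unknown node (sum of currents leaving = 0; resistances in Ω):
  Node 1: (V_1 - 15)/150 + (V_1 - 0)/100 = 0
Collecting terms: 0.01667 × V_1 = 0.1  =>  V_1 = 6 V
Part 1:
  Read off the nodal solution: V_1 = 6 V
Part 2:
  I_R2 = (V_1 - V_2)/R2 = (6 - 0)/100 = 0.06 A
  Magnitude: I_R2 = 0.06 A
Part 3:
  I_R1 = (V_0 - V_1)/R1 = (15 - 6)/150 = 0.06 A
  P_R1 = I_R1² × R1 = (0.06)² × 150 = 0.54 W

Final answers:
1. V_1 = 6 V
2. I_R2 = 0.06 A
3. P_R1 = 0.54 W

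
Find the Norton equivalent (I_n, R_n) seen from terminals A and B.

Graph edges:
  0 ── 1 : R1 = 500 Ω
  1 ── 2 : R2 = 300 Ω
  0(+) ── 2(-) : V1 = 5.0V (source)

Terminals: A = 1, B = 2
Find the Thévenin equivalent first; then I_n = V_th/R_th and R_n = R_th.
Step 1 — V_th is the open-circuit voltage V_A - V_B (nothing connected across the terminals).
Nodal analysis, taking node 2 as the 0 V reference.
Source V1 fixes V_0 = 5 V.
KCL at each unknown node (sum of currents leaving = 0; resistances in Ω):
  Node 1: (V_1 - 5)/500 + (V_1 - 0)/300 = 0
Collecting terms: 0.005333 × V_1 = 0.01  =>  V_1 = 1.875 V
V_th = V_1 - V_2 = 1.875 - 0 = 1.875 V
Step 2 — R_th: zero the source — replace V1 by a short circuit (node 2 merges into node 0) — and find the resistance seen between A (node 1) and B (node 0).
Reduce the network between node 1 (A) and node 0 (B) by series/parallel combination:
  Rp1 = R1 ‖ R2 (parallel, both between nodes 0 and 1) = 1/(1/500 + 1/300) = 187.5 Ω
R_th = 187.5 Ω
I_n = V_th/R_th = 1.875/187.5 = 0.01 A, and R_n = R_th = 187.5 Ω

Final answer: I_n = 0.01 A, R_n = 187.5 Ω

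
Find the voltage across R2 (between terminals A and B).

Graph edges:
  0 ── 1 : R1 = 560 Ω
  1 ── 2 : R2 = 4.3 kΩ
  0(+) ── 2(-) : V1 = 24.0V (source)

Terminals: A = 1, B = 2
R1 and R2 are in series across V1 (node 0 → node 1 → node 2), and the output A–B is taken across R2, so this is a voltage divider.
Series current: I = V1/(R1 + R2) = 24/(560 + 4300) = 24/4860 = 0.004938 A
V_R2 = I × R2 = V1 × R2/(R1 + R2) = 24 × 4300/4860 = 21.23 V

Final answer: 21.23 V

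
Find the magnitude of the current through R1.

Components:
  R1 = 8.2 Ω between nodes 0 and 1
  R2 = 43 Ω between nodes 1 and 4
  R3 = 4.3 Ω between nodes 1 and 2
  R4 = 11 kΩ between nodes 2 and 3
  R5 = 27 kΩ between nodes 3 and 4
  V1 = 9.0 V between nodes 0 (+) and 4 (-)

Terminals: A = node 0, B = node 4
Nodal analysis, taking node 4 as the 0 V reference.
Source V1 fixes V_0 = 9 V.
KCL at each unknown node (sum of currents leaving = 0; resistances in Ω):
  Node 1: (V_1 - 9)/8.2 + (V_1 - 0)/43 + (V_1 - V_2)/4.3 = 0
  Node 2: (V_2 - V_1)/4.3 + (V_2 - V_3)/11000 = 0
  Node 3: (V_3 - V_2)/11000 + (V_3 - 0)/27000 = 0
Collecting terms (coefficients in siemens):
  0.3778·V_1 - 0.2326·V_2 = 1.098
  0.2326·V_2 - 0.2326·V_1 - 0.00009091·V_3 = 0
  0.0001279·V_3 - 0.00009091·V_2 = 0
Solving these 3 simultaneous equations (Gaussian elimination) gives:
  V_1 = 7.557 V, V_2 = 7.556 V, V_3 = 5.369 V
I_R1 = (V_0 - V_1)/R1 = (9 - 7.557)/8.2 = 0.1759 A
|I_R1| = 0.1759 A

Final answer: |I_R1| = 0.1759 A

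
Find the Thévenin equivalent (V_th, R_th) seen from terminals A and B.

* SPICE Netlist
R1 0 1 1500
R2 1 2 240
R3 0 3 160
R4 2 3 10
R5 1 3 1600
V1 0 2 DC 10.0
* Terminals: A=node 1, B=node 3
Step 1 — V_th is the open-circuit voltage V_A - V_B (nothing connected across the terminals).
Nodal analysis, taking node 2 as the 0 V reference.
Source V1 fixes V_0 = 10 V.
KCL at each unknown node (sum of currents leaving = 0; resistances in Ω):
  Node 1: (V_1 - 10)/1500 + (V_1 - 0)/240 + (V_1 - V_3)/1600 = 0
  Node 3: (V_3 - 10)/160 + (V_3 - 0)/10 + (V_3 - V_1)/1600 = 0
Collecting terms (coefficients in siemens):
  0.005458·V_1 - 0.000625·V_3 = 0.006667
  0.1069·V_3 - 0.000625·V_1 = 0.0625
Determinant D = (0.005458)(0.1069) - (-0.000625)(-0.000625) = 0.000583
V_1 = [(0.006667)(0.1069) - (-0.000625)(0.0625)]/D = 1.289 V
V_3 = [(0.005458)(0.0625) - (0.006667)(-0.000625)]/D = 0.5923 V
V_th = V_1 - V_3 = 1.289 - 0.5923 = 0.6969 V
Step 2 — R_th: zero the source — replace V1 by a short circuit (node 2 merges into node 0) — and find the resistance seen between A (node 1) and B (node 3).
Reduce the network between node 1 (A) and node 3 (B) by series/parallel combination:
  Rp1 = R1 ‖ R2 (parallel, both between nodes 0 and 1) = 1/(1/1500 + 1/240) = 206.9 Ω
  Rp2 = R3 ‖ R4 (parallel, both between nodes 0 and 3) = 1/(1/160 + 1/10) = 9.412 Ω
  Rs1 = Rp1 + Rp2 (series, joined only at node 0) = 206.9 + 9.412 = 216.3 Ω
  Rp3 = R5 ‖ Rs1 (parallel, both between nodes 1 and 3) = 1/(1/1600 + 1/216.3) = 190.5 Ω
R_th = 190.5 Ω

Final answer: V_th = 0.6969 V, R_th = 190.5 Ω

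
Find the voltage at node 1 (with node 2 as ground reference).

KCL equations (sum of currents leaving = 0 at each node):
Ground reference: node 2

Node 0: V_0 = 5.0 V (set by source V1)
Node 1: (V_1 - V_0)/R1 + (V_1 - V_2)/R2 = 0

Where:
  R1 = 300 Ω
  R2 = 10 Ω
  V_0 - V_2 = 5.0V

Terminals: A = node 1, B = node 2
Nodal analysis, taking node 2 as the 0 V reference.
Source V1 fixes V_0 = 5 V.
KCL at each unknown node (sum of currents leaving = 0; resistances in Ω):
  Node 1: (V_1 - 5)/300 + (V_1 - 0)/10 = 0
Collecting terms: 0.1033 × V_1 = 0.01667  =>  V_1 = 0.1613 V
The requested potential is V_1 = 0.1613 V.

Final answer: V_1 = 0.1613 V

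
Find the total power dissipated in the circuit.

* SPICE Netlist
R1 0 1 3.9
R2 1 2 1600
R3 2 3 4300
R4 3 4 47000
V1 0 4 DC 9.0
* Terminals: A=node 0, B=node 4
Nodal analysis, taking node 4 as the 0 V reference.
Source V1 fixes V_0 = 9 V.
KCL at each unknown node (sum of currents leaving = 0; resistances in Ω):
  Node 1: (V_1 - 9)/3.9 + (V_1 - V_2)/1600 = 0
  Node 2: (V_2 - V_1)/1600 + (V_2 - V_3)/4300 = 0
  Node 3: (V_3 - V_2)/4300 + (V_3 - 0)/47000 = 0
Collecting terms (coefficients in siemens):
  0.257·V_1 - 0.000625·V_2 = 2.308
  0.0008576·V_2 - 0.000625·V_1 - 0.0002326·V_3 = 0
  0.0002538·V_3 - 0.0002326·V_2 = 0
Solving these 3 simultaneous equations (Gaussian elimination) gives:
  V_1 = 8.999 V, V_2 = 8.727 V, V_3 = 7.996 V
Power in each resistor, P = (ΔV)²/R:
  P_R1 = (9 - 8.999)²/3.9 = 0.0000001129 W
  P_R2 = (8.999 - 8.727)²/1600 = 0.00004631 W
  P_R3 = (8.727 - 7.996)²/4300 = 0.0001244 W
  P_R4 = (7.996 - 0)²/47000 = 0.00136 W
P_total = P_R1 + P_R2 + P_R3 + P_R4 = 0.001531 W

Final answer: 0.001531 W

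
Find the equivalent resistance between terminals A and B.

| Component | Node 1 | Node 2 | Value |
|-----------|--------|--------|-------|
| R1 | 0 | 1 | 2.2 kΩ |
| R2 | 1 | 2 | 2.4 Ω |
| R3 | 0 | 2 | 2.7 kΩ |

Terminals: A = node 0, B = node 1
Reduce the network between node 0 (A) and node 1 (B) by series/parallel combination:
  Rs1 = R3 + R2 (series, joined only at node 2) = 2700 + 2.4 = 2702 Ω
  Rp1 = R1 ‖ Rs1 (parallel, both between nodes 0 and 1) = 1/(1/2200 + 1/2702) = 1213 Ω
R_eq = 1.213 kΩ

Final answer: 1.213 kΩ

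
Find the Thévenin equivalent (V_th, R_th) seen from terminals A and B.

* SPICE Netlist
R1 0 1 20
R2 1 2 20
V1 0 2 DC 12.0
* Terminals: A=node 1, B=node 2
Step 1 — V_th is the open-circuit voltage V_A - V_B (nothing connected across the terminals).
Nodal analysis, taking node 2 as the 0 V reference.
Source V1 fixes V_0 = 12 V.
KCL at each unknown node (sum of currents leaving = 0; resistances in Ω):
  Node 1: (V_1 - 12)/20 + (V_1 - 0)/20 = 0
Collecting terms: 0.1 × V_1 = 0.6  =>  V_1 = 6 V
V_th = V_1 - V_2 = 6 - 0 = 6 V
Step 2 — R_th: zero the source — replace V1 by a short circuit (node 2 merges into node 0) — and find the resistance seen between A (node 1) and B (node 0).
Reduce the network between node 1 (A) and node 0 (B) by series/parallel combination:
  Rp1 = R1 ‖ R2 (parallel, both between nodes 0 and 1) = 1/(1/20 + 1/20) = 10 Ω
R_th = 10 Ω

Final answer: V_th = 6 V, R_th = 10 Ω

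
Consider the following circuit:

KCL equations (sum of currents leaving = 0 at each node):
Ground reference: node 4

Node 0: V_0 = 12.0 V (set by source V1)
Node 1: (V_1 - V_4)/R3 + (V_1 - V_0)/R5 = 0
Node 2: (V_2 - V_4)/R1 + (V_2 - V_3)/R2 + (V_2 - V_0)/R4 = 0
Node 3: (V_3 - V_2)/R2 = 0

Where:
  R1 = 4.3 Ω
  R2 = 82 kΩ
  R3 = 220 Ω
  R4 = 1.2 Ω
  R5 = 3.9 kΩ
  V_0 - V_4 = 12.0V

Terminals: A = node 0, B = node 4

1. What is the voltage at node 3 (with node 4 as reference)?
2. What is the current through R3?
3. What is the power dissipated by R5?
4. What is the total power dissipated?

Nodal analysis, taking node 4 as the 0 V reference.
Source V1 fixes V_0 = 12 V.
KCL at each unknown node (sum of currents leaving = 0; resistances in Ω):
  Node 1: (V_1 - 0)/220 + (V_1 - 12)/3900 = 0
  Node 2: (V_2 - 0)/4.3 + (V_2 - V_3)/82000 + (V_2 - 12)/1.2 = 0
  Node 3: (V_3 - V_2)/82000 = 0
Collecting terms (coefficients in siemens):
  0.004802·V_1 = 0.003077
  1.066·V_2 - 0.0000122·V_3 = 10
  0.0000122·V_3 - 0.0000122·V_2 = 0
Solving these 3 simultaneous equations (Gaussian elimination) gives:
  V_1 = 0.6408 V, V_2 = 9.382 V, V_3 = 9.382 V
Part 1:
  Read off the nodal solution: V_3 = 9.382 V
Part 2:
  I_R3 = (V_1 - V_4)/R3 = (0.6408 - 0)/220 = 0.002913 A
  Magnitude: I_R3 = 0.002913 A
Part 3:
  I_R5 = (V_0 - V_1)/R5 = (12 - 0.6408)/3900 = 0.002913 A
  P_R5 = I_R5² × R5 = (0.002913)² × 3900 = 0.03309 W
Part 4:
  Power in each resistor, P = (ΔV)²/R:
    P_R1 = (9.382 - 0)²/4.3 = 20.47 W
    P_R2 = (9.382 - 9.382)²/82000 = 0 W
    P_R3 = (0.6408 - 0)²/220 = 0.001866 W
    P_R4 = (12 - 9.382)²/1.2 = 5.712 W
    P_R5 = (12 - 0.6408)²/3900 = 0.03309 W
  P_total = P_R1 + P_R2 + P_R3 + P_R4 + P_R5 = 26.22 W

Final answers:
1. V_3 = 9.382 V
2. I_R3 = 0.002913 A
3. P_R5 = 0.03309 W
4. P_total = 26.22 W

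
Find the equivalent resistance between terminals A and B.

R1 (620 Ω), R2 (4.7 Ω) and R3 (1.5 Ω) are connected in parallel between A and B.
Reduce the network between node 0 (A) and node 1 (B) by series/parallel combination:
  Rp1 = R1 ‖ R2 ‖ R3 (parallel, all between nodes 0 and 1) = 1/(1/620 + 1/4.7 + 1/1.5) = 1.135 Ω
R_eq = 1.135 Ω

Final answer: 1.135 Ω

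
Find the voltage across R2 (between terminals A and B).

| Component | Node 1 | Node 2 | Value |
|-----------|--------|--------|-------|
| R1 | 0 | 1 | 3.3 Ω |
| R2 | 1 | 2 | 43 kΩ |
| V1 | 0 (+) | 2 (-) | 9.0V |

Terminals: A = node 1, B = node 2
R1 and R2 are in series across V1 (node 0 → node 1 → node 2), and the output A–B is taken across R2, so this is a voltage divider.
Series current: I = V1/(R1 + R2) = 9/(3.3 + 43000) = 9/43000 = 0.0002093 A
V_R2 = I × R2 = V1 × R2/(R1 + R2) = 9 × 43000/43000 = 8.999 V

Final answer: 8.999 V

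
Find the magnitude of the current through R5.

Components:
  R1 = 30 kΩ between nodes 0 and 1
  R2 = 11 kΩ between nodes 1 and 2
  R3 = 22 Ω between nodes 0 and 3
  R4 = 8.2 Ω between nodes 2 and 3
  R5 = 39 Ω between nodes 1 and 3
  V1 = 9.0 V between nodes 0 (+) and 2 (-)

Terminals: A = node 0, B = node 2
Nodal analysis, taking node 2 as the 0 V reference.
Source V1 fixes V_0 = 9 V.
KCL at each unknown node (sum of currents leaving = 0; resistances in Ω):
  Node 1: (V_1 - 9)/30000 + (V_1 - 0)/11000 + (V_1 - V_3)/39 = 0
  Node 3: (V_3 - 9)/22 + (V_3 - 0)/8.2 + (V_3 - V_1)/39 = 0
Collecting terms (coefficients in siemens):
  0.02577·V_1 - 0.02564·V_3 = 0.0003
  0.193·V_3 - 0.02564·V_1 = 0.4091
Determinant D = (0.02577)(0.193) - (-0.02564)(-0.02564) = 0.004316
V_1 = [(0.0003)(0.193) - (-0.02564)(0.4091)]/D = 2.444 V
V_3 = [(0.02577)(0.4091) - (0.0003)(-0.02564)]/D = 2.444 V
I_R5 = (V_1 - V_3)/R5 = (2.444 - 2.444)/39 = -0.000003592 A
|I_R5| = 0.000003592 A

Final answer: |I_R5| = 3.592e-06 A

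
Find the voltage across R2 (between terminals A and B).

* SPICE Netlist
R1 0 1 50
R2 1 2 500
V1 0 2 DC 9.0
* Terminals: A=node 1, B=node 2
R1 and R2 are in series across V1 (node 0 → node 1 → node 2), and the output A–B is taken across R2, so this is a voltage divider.
Series current: I = V1/(R1 + R2) = 9/(50 + 500) = 9/550 = 0.01636 A
V_R2 = I × R2 = V1 × R2/(R1 + R2) = 9 × 500/550 = 8.182 V

Final answer: 8.182 V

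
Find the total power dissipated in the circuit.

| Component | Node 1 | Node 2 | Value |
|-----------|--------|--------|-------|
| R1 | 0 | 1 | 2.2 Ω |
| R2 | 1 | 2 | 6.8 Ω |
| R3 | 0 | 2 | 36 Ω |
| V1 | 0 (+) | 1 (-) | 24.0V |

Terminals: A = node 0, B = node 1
Nodal analysis, taking node 1 as the 0 V reference.
Source V1 fixes V_0 = 24 V.
KCL at each unknown node (sum of currents leaving = 0; resistances in Ω):
  Node 2: (V_2 - 0)/6.8 + (V_2 - 24)/36 = 0
Collecting terms: 0.1748 × V_2 = 0.6667  =>  V_2 = 3.813 V
Power in each resistor, P = (ΔV)²/R:
  P_R1 = (24 - 0)²/2.2 = 261.8 W
  P_R2 = (0 - 3.813)²/6.8 = 2.138 W
  P_R3 = (24 - 3.813)²/36 = 11.32 W
P_total = P_R1 + P_R2 + P_R3 = 275.3 W

Final answer: 275.3 W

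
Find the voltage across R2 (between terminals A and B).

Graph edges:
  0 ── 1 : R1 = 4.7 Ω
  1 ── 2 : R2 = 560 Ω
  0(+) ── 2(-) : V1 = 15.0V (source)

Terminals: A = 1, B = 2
R1 and R2 are in series across V1 (node 0 → node 1 → node 2), and the output A–B is taken across R2, so this is a voltage divider.
Series current: I = V1/(R1 + R2) = 15/(4.7 + 560) = 15/564.7 = 0.02656 A
V_R2 = I × R2 = V1 × R2/(R1 + R2) = 15 × 560/564.7 = 14.88 V

Final answer: 14.88 V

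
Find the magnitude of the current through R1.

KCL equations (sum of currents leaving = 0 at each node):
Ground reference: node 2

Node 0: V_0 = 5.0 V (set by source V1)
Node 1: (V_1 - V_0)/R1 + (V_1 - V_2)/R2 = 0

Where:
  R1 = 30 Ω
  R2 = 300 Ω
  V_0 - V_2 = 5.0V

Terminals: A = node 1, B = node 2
Nodal analysis, taking node 2 as the 0 V reference.
Source V1 fixes V_0 = 5 V.
KCL at each unknown node (sum of currents leaving = 0; resistances in Ω):
  Node 1: (V_1 - 5)/30 + (V_1 - 0)/300 = 0
Collecting terms: 0.03667 × V_1 = 0.1667  =>  V_1 = 4.545 V
I_R1 = (V_0 - V_1)/R1 = (5 - 4.545)/30 = 0.01515 A
|I_R1| = 0.01515 A

Final answer: |I_R1| = 0.01515 A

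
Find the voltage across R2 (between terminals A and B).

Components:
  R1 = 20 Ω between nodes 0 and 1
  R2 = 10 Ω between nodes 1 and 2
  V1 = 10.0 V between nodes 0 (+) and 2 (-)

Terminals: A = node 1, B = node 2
R1 and R2 are in series across V1 (node 0 → node 1 → node 2), and the output A–B is taken across R2, so this is a voltage divider.
Series current: I = V1/(R1 + R2) = 10/(20 + 10) = 10/30 = 0.3333 A
V_R2 = I × R2 = V1 × R2/(R1 + R2) = 10 × 10/30 = 3.333 V

Final answer: 3.333 V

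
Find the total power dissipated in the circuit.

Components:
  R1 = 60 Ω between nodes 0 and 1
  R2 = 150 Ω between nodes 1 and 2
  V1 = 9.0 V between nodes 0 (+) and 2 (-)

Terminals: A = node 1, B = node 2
Nodal analysis, taking node 2 as the 0 V reference.
Source V1 fixes V_0 = 9 V.
KCL at each unknown node (sum of currents leaving = 0; resistances in Ω):
  Node 1: (V_1 - 9)/60 + (V_1 - 0)/150 = 0
Collecting terms: 0.02333 × V_1 = 0.15  =>  V_1 = 6.429 V
Power in each resistor, P = (ΔV)²/R:
  P_R1 = (9 - 6.429)²/60 = 0.1102 W
  P_R2 = (6.429 - 0)²/150 = 0.2755 W
P_total = P_R1 + P_R2 = 0.3857 W

Final answer: 0.3857 W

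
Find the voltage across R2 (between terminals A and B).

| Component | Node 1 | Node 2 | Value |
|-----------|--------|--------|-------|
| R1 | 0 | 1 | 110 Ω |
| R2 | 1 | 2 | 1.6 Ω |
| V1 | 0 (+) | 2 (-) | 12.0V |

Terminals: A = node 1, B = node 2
R1 and R2 are in series across V1 (node 0 → node 1 → node 2), and the output A–B is taken across R2, so this is a voltage divider.
Series current: I = V1/(R1 + R2) = 12/(110 + 1.6) = 12/111.6 = 0.1075 A
V_R2 = I × R2 = V1 × R2/(R1 + R2) = 12 × 1.6/111.6 = 0.172 V

Final answer: 0.172 V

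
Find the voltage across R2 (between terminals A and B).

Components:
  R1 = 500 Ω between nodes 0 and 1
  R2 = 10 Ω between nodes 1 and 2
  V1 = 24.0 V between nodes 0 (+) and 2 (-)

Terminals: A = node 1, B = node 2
R1 and R2 are in series across V1 (node 0 → node 1 → node 2), and the output A–B is taken across R2, so this is a voltage divider.
Series current: I = V1/(R1 + R2) = 24/(500 + 10) = 24/510 = 0.04706 A
V_R2 = I × R2 = V1 × R2/(R1 + R2) = 24 × 10/510 = 0.4706 V

Final answer: 0.4706 V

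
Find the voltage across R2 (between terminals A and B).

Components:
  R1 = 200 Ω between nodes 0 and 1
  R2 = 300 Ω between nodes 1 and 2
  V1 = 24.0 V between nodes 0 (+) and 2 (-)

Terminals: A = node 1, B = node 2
R1 and R2 are in series across V1 (node 0 → node 1 → node 2), and the output A–B is taken across R2, so this is a voltage divider.
Series current: I = V1/(R1 + R2) = 24/(200 + 300) = 24/500 = 0.048 A
V_R2 = I × R2 = V1 × R2/(R1 + R2) = 24 × 300/500 = 14.4 V

Final answer: 14.4 V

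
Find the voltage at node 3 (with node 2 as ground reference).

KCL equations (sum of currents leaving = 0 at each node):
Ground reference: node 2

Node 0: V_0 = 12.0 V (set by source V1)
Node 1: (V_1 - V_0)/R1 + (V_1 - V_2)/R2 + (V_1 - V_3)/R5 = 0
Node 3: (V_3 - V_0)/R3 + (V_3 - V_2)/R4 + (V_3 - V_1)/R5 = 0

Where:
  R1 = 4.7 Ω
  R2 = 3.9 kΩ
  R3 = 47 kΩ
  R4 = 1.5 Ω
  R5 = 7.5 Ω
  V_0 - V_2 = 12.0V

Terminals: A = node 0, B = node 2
Nodal analysis, taking node 2 as the 0 V reference.
Source V1 fixes V_0 = 12 V.
KCL at each unknown node (sum of currents leaving = 0; resistances in Ω):
  Node 1: (V_1 - 12)/4.7 + (V_1 - 0)/3900 + (V_1 - V_3)/7.5 = 0
  Node 3: (V_3 - 12)/47000 + (V_3 - 0)/1.5 + (V_3 - V_1)/7.5 = 0
Collecting terms (coefficients in siemens):
  0.3464·V_1 - 0.1333·V_3 = 2.553
  0.8·V_3 - 0.1333·V_1 = 0.0002553
Determinant D = (0.3464)(0.8) - (-0.1333)(-0.1333) = 0.2593
V_1 = [(2.553)(0.8) - (-0.1333)(0.0002553)]/D = 7.877 V
V_3 = [(0.3464)(0.0002553) - (2.553)(-0.1333)]/D = 1.313 V
The requested potential is V_3 = 1.313 V.

Final answer: V_3 = 1.313 V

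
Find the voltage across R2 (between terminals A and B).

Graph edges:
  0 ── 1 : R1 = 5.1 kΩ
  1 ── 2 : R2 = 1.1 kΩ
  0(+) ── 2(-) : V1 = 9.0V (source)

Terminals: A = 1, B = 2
R1 and R2 are in series across V1 (node 0 → node 1 → node 2), and the output A–B is taken across R2, so this is a voltage divider.
Series current: I = V1/(R1 + R2) = 9/(5100 + 1100) = 9/6200 = 0.001452 A
V_R2 = I × R2 = V1 × R2/(R1 + R2) = 9 × 1100/6200 = 1.597 V

Final answer: 1.597 V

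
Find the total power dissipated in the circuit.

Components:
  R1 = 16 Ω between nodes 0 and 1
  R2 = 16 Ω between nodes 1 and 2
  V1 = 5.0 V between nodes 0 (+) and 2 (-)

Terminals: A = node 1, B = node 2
Nodal analysis, taking node 2 as the 0 V reference.
Source V1 fixes V_0 = 5 V.
KCL at each unknown node (sum of currents leaving = 0; resistances in Ω):
  Node 1: (V_1 - 5)/16 + (V_1 - 0)/16 = 0
Collecting terms: 0.125 × V_1 = 0.3125  =>  V_1 = 2.5 V
Power in each resistor, P = (ΔV)²/R:
  P_R1 = (5 - 2.5)²/16 = 0.3906 W
  P_R2 = (2.5 - 0)²/16 = 0.3906 W
P_total = P_R1 + P_R2 = 0.7812 W

Final answer: 0.7812 W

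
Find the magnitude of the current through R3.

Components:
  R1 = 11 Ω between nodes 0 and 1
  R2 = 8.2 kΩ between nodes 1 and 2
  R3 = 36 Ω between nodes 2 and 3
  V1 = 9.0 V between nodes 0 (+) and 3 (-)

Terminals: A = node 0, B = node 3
Nodal analysis, taking node 3 as the 0 V reference.
Source V1 fixes V_0 = 9 V.
KCL at each unknown node (sum of currents leaving = 0; resistances in Ω):
  Node 1: (V_1 - 9)/11 + (V_1 - V_2)/8200 = 0
  Node 2: (V_2 - V_1)/8200 + (V_2 - 0)/36 = 0
Collecting terms (coefficients in siemens):
  0.09103·V_1 - 0.000122·V_2 = 0.8182
  0.0279·V_2 - 0.000122·V_1 = 0
Determinant D = (0.09103)(0.0279) - (-0.000122)(-0.000122) = 0.00254
V_1 = [(0.8182)(0.0279) - (-0.000122)(0)]/D = 8.988 V
V_2 = [(0.09103)(0) - (0.8182)(-0.000122)]/D = 0.03929 V
I_R3 = (V_2 - V_3)/R3 = (0.03929 - 0)/36 = 0.001091 A
|I_R3| = 0.001091 A

Final answer: |I_R3| = 0.001091 A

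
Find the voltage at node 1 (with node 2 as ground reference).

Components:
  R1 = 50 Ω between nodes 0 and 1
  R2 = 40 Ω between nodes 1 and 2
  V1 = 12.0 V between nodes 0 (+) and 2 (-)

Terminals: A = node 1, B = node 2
Nodal analysis, taking node 2 as the 0 V reference.
Source V1 fixes V_0 = 12 V.
KCL at each unknown node (sum of currents leaving = 0; resistances in Ω):
  Node 1: (V_1 - 12)/50 + (V_1 - 0)/40 = 0
Collecting terms: 0.045 × V_1 = 0.24  =>  V_1 = 5.333 V
The requested potential is V_1 = 5.333 V.

Final answer: V_1 = 5.333 V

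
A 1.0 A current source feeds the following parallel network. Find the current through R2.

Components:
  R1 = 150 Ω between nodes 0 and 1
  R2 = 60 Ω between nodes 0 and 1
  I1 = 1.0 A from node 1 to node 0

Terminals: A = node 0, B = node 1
All resistors sit directly between nodes 0 and 1, so they are in parallel and share one voltage V; the full source current 1 A splits among them.
1/R_par = 1/150 + 1/60 = 0.02333 S  =>  R_par = 42.86 Ω
V = I × R_par = 1 × 42.86 = 42.86 V
I_R2 = V/R2 = 42.86/60 = 0.7143 A

Final answer: 0.7143 A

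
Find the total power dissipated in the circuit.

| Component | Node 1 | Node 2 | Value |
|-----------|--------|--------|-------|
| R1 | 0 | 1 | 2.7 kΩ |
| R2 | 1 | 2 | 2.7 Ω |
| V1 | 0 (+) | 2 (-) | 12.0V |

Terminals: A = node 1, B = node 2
Nodal analysis, taking node 2 as the 0 V reference.
Source V1 fixes V_0 = 12 V.
KCL at each unknown node (sum of currents leaving = 0; resistances in Ω):
  Node 1: (V_1 - 12)/2700 + (V_1 - 0)/2.7 = 0
Collecting terms: 0.3707 × V_1 = 0.004444  =>  V_1 = 0.01199 V
Power in each resistor, P = (ΔV)²/R:
  P_R1 = (12 - 0.01199)²/2700 = 0.05323 W
  P_R2 = (0.01199 - 0)²/2.7 = 0.00005323 W
P_total = P_R1 + P_R2 = 0.05328 W

Final answer: 0.05328 W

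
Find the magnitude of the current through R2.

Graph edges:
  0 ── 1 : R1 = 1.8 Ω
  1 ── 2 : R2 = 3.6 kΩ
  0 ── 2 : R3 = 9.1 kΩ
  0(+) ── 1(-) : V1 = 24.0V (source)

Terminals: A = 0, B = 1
Nodal analysis, taking node 1 as the 0 V reference.
Source V1 fixes V_0 = 24 V.
KCL at each unknown node (sum of currents leaving = 0; resistances in Ω):
  Node 2: (V_2 - 0)/3600 + (V_2 - 24)/9100 = 0
Collecting terms: 0.0003877 × V_2 = 0.002637  =>  V_2 = 6.803 V
I_R2 = (V_1 - V_2)/R2 = (0 - 6.803)/3600 = -0.00189 A
|I_R2| = 0.00189 A

Final answer: |I_R2| = 0.00189 A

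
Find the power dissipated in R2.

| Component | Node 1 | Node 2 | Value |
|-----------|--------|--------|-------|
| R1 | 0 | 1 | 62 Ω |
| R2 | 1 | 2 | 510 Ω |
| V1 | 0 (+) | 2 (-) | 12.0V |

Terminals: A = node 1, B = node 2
Nodal analysis, taking node 2 as the 0 V reference.
Source V1 fixes V_0 = 12 V.
KCL at each unknown node (sum of currents leaving = 0; resistances in Ω):
  Node 1: (V_1 - 12)/62 + (V_1 - 0)/510 = 0
Collecting terms: 0.01809 × V_1 = 0.1935  =>  V_1 = 10.7 V
I_R2 = (V_1 - V_2)/R2 = (10.7 - 0)/510 = 0.02098 A
P_R2 = I_R2² × R2 = (0.02098)² × 510 = 0.2245 W

Final answer: 0.2245 W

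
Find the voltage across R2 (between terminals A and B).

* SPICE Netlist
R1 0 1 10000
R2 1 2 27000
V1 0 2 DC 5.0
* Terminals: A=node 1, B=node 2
R1 and R2 are in series across V1 (node 0 → node 1 → node 2), and the output A–B is taken across R2, so this is a voltage divider.
Series current: I = V1/(R1 + R2) = 5/(10000 + 27000) = 5/37000 = 0.0001351 A
V_R2 = I × R2 = V1 × R2/(R1 + R2) = 5 × 27000/37000 = 3.649 V

Final answer: 3.649 V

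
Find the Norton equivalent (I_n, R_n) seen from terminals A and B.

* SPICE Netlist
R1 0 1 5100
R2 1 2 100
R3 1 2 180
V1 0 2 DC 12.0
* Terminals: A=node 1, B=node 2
Find the Thévenin equivalent first; then I_n = V_th/R_th and R_n = R_th.
Step 1 — V_th is the open-circuit voltage V_A - V_B (nothing connected across the terminals).
Nodal analysis, taking node 2 as the 0 V reference.
Source V1 fixes V_0 = 12 V.
KCL at each unknown node (sum of currents leaving = 0; resistances in Ω):
  Node 1: (V_1 - 12)/5100 + (V_1 - 0)/100 + (V_1 - 0)/180 = 0
Collecting terms: 0.01575 × V_1 = 0.002353  =>  V_1 = 0.1494 V
V_th = V_1 - V_2 = 0.1494 - 0 = 0.1494 V
Step 2 — R_th: zero the source — replace V1 by a short circuit (node 2 merges into node 0) — and find the resistance seen between A (node 1) and B (node 0).
Reduce the network between node 1 (A) and node 0 (B) by series/parallel combination:
  Rp1 = R1 ‖ R2 ‖ R3 (parallel, all between nodes 0 and 1) = 1/(1/5100 + 1/100 + 1/180) = 63.49 Ω
R_th = 63.49 Ω
I_n = V_th/R_th = 0.1494/63.49 = 0.002353 A, and R_n = R_th = 63.49 Ω

Final answer: I_n = 0.002353 A, R_n = 63.49 Ω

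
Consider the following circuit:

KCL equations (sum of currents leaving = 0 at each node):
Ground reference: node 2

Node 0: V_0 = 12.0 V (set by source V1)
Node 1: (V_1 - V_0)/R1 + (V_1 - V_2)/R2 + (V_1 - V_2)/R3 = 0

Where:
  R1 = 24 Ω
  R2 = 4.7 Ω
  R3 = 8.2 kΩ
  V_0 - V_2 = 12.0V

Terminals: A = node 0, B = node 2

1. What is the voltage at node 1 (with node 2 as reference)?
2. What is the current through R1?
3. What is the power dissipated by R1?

Nodal analysis, taking node 2 as the 0 V reference.
Source V1 fixes V_0 = 12 V.
KCL at each unknown node (sum of currents leaving = 0; resistances in Ω):
  Node 1: (V_1 - 12)/24 + (V_1 - 0)/4.7 + (V_1 - 0)/8200 = 0
Collecting terms: 0.2546 × V_1 = 0.5  =>  V_1 = 1.964 V
Part 1:
  Read off the nodal solution: V_1 = 1.964 V
Part 2:
  I_R1 = (V_0 - V_1)/R1 = (12 - 1.964)/24 = 0.4182 A
  Magnitude: I_R1 = 0.4182 A
Part 3:
  I_R1 = (V_0 - V_1)/R1 = (12 - 1.964)/24 = 0.4182 A
  P_R1 = I_R1² × R1 = (0.4182)² × 24 = 4.197 W

Final answers:
1. V_1 = 1.964 V
2. I_R1 = 0.4182 A
3. P_R1 = 4.197 W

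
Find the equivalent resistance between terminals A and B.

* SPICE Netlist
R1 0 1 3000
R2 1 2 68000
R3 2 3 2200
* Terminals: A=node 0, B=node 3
Reduce the network between node 0 (A) and node 3 (B) by series/parallel combination:
  Rs1 = R1 + R2 (series, joined only at node 1) = 3000 + 68000 = 71000 Ω
  Rs2 = R3 + Rs1 (series, joined only at node 2) = 2200 + 71000 = 73200 Ω
R_eq = 73.2 kΩ

Final answer: 73.2 kΩ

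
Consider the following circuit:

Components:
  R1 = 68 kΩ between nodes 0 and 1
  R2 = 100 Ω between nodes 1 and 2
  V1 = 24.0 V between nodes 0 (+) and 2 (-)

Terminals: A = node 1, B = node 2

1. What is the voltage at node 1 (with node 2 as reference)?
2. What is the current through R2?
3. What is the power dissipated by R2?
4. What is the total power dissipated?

Nodal analysis, taking node 2 as the 0 V reference.
Source V1 fixes V_0 = 24 V.
KCL at each unknown node (sum of currents leaving = 0; resistances in Ω):
  Node 1: (V_1 - 24)/68000 + (V_1 - 0)/100 = 0
Collecting terms: 0.01001 × V_1 = 0.0003529  =>  V_1 = 0.03524 V
Part 1:
  Read off the nodal solution: V_1 = 0.03524 V
Part 2:
  I_R2 = (V_1 - V_2)/R2 = (0.03524 - 0)/100 = 0.0003524 A
  Magnitude: I_R2 = 0.0003524 A
Part 3:
  I_R2 = (V_1 - V_2)/R2 = (0.03524 - 0)/100 = 0.0003524 A
  P_R2 = I_R2² × R2 = (0.0003524)² × 100 = 0.00001242 W
Part 4:
  Power in each resistor, P = (ΔV)²/R:
    P_R1 = (24 - 0.03524)²/68000 = 0.008446 W
    P_R2 = (0.03524 - 0)²/100 = 0.00001242 W
  P_total = P_R1 + P_R2 = 0.008458 W

Final answers:
1. V_1 = 0.03524 V
2. I_R2 = 0.0003524 A
3. P_R2 = 1.242e-05 W
4. P_total = 0.008458 W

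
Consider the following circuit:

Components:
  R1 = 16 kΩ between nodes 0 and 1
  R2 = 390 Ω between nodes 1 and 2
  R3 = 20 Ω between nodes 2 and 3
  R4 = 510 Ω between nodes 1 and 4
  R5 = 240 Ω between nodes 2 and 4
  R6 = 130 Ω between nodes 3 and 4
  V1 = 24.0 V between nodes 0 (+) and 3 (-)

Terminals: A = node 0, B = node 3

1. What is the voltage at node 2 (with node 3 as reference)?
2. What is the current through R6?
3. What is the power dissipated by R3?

Nodal analysis, taking node 3 as the 0 V reference.
Source V1 fixes V_0 = 24 V.
KCL at each unknown node (sum of currents leaving = 0; resistances in Ω):
  Node 1: (V_1 - 24)/16000 + (V_1 - V_2)/390 + (V_1 - V_4)/510 = 0
  Node 2: (V_2 - V_1)/390 + (V_2 - 0)/20 + (V_2 - V_4)/240 = 0
  Node 4: (V_4 - V_1)/510 + (V_4 - V_2)/240 + (V_4 - 0)/130 = 0
Collecting terms (coefficients in siemens):
  0.004587·V_1 - 0.002564·V_2 - 0.001961·V_4 = 0.0015
  0.05673·V_2 - 0.002564·V_1 - 0.004167·V_4 = 0
  0.01382·V_4 - 0.001961·V_1 - 0.004167·V_2 = 0
Solving these 3 simultaneous equations (Gaussian elimination) gives:
  V_1 = 0.3632 V, V_2 = 0.02066 V, V_4 = 0.05776 V
Part 1:
  Read off the nodal solution: V_2 = 0.02066 V
Part 2:
  I_R6 = (V_3 - V_4)/R6 = (0 - 0.05776)/130 = -0.0004443 A
  Magnitude: I_R6 = 0.0004443 A
Part 3:
  I_R3 = (V_2 - V_3)/R3 = (0.02066 - 0)/20 = 0.001033 A
  P_R3 = I_R3² × R3 = (0.001033)² × 20 = 0.00002134 W

Final answers:
1. V_2 = 0.02066 V
2. I_R6 = 0.0004443 A
3. P_R3 = 2.134e-05 W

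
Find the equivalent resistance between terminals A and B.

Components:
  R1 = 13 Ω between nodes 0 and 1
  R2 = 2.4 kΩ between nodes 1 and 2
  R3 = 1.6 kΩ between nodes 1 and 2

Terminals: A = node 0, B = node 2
Reduce the network between node 0 (A) and node 2 (B) by series/parallel combination:
  Rp1 = R2 ‖ R3 (parallel, both between nodes 1 and 2) = 1/(1/2400 + 1/1600) = 960 Ω
  Rs1 = R1 + Rp1 (series, joined only at node 1) = 13 + 960 = 973 Ω
R_eq = 973 Ω

Final answer: 973 Ω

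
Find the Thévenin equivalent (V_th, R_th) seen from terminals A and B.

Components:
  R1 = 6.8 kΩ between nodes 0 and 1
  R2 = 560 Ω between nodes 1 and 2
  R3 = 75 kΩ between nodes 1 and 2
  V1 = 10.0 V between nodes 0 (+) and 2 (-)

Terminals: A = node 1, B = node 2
Step 1 — V_th is the open-circuit voltage V_A - V_B (nothing connected across the terminals).
Nodal analysis, taking node 2 as the 0 V reference.
Source V1 fixes V_0 = 10 V.
KCL at each unknown node (sum of currents leaving = 0; resistances in Ω):
  Node 1: (V_1 - 10)/6800 + (V_1 - 0)/560 + (V_1 - 0)/75000 = 0
Collecting terms: 0.001946 × V_1 = 0.001471  =>  V_1 = 0.7557 V
V_th = V_1 - V_2 = 0.7557 - 0 = 0.7557 V
Step 2 — R_th: zero the source — replace V1 by a short circuit (node 2 merges into node 0) — and find the resistance seen between A (node 1) and B (node 0).
Reduce the network between node 1 (A) and node 0 (B) by series/parallel combination:
  Rp1 = R1 ‖ R2 ‖ R3 (parallel, all between nodes 0 and 1) = 1/(1/6800 + 1/560 + 1/75000) = 513.8 Ω
R_th = 513.8 Ω

Final answer: V_th = 0.7557 V, R_th = 513.8 Ω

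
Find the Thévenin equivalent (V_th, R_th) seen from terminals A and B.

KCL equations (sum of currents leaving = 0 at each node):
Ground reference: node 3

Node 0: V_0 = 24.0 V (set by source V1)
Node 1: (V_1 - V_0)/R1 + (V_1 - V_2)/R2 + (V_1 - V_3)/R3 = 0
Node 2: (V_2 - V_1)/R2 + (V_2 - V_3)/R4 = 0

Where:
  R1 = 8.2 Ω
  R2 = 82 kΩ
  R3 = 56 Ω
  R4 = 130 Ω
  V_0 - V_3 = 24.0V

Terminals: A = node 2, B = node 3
Step 1 — V_th is the open-circuit voltage V_A - V_B (nothing connected across the terminals).
Nodal analysis, taking node 3 as the 0 V reference.
Source V1 fixes V_0 = 24 V.
KCL at each unknown node (sum of currents leaving = 0; resistances in Ω):
  Node 1: (V_1 - 24)/8.2 + (V_1 - V_2)/82000 + (V_1 - 0)/56 = 0
  Node 2: (V_2 - V_1)/82000 + (V_2 - 0)/130 = 0
Collecting terms (coefficients in siemens):
  0.1398·V_1 - 0.0000122·V_2 = 2.927
  0.007705·V_2 - 0.0000122·V_1 = 0
Determinant D = (0.1398)(0.007705) - (-0.0000122)(-0.0000122) = 0.001077
V_1 = [(2.927)(0.007705) - (-0.0000122)(0)]/D = 20.93 V
V_2 = [(0.1398)(0) - (2.927)(-0.0000122)]/D = 0.03313 V
V_th = V_2 - V_3 = 0.03313 - 0 = 0.03313 V
Step 2 — R_th: zero the source — replace V1 by a short circuit (node 3 merges into node 0) — and find the resistance seen between A (node 2) and B (node 0).
Reduce the network between node 2 (A) and node 0 (B) by series/parallel combination:
  Rp1 = R1 ‖ R3 (parallel, both between nodes 0 and 1) = 1/(1/8.2 + 1/56) = 7.153 Ω
  Rs1 = R2 + Rp1 (series, joined only at node 1) = 82000 + 7.153 = 82010 Ω
  Rp2 = R4 ‖ Rs1 (parallel, both between nodes 0 and 2) = 1/(1/130 + 1/82010) = 129.8 Ω
R_th = 129.8 Ω

Final answer: V_th = 0.03313 V, R_th = 129.8 Ω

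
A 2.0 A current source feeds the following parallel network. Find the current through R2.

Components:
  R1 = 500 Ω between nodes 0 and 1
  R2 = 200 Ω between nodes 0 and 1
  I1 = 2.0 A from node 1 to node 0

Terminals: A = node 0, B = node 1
All resistors sit directly between nodes 0 and 1, so they are in parallel and share one voltage V; the full source current 2 A splits among them.
1/R_par = 1/500 + 1/200 = 0.007 S  =>  R_par = 142.9 Ω
V = I × R_par = 2 × 142.9 = 285.7 V
I_R2 = V/R2 = 285.7/200 = 1.429 A

Final answer: 1.429 A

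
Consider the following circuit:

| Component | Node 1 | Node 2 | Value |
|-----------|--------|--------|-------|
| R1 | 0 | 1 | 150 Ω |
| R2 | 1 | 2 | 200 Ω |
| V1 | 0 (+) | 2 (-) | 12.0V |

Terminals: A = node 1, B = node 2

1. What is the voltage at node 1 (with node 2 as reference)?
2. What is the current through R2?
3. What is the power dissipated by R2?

Nodal analysis, taking node 2 as the 0 V reference.
Source V1 fixes V_0 = 12 V.
KCL at each unknown node (sum of currents leaving = 0; resistances in Ω):
  Node 1: (V_1 - 12)/150 + (V_1 - 0)/200 = 0
Collecting terms: 0.01167 × V_1 = 0.08  =>  V_1 = 6.857 V
Part 1:
  Read off the nodal solution: V_1 = 6.857 V
Part 2:
  I_R2 = (V_1 - V_2)/R2 = (6.857 - 0)/200 = 0.03429 A
  Magnitude: I_R2 = 0.03429 A
Part 3:
  I_R2 = (V_1 - V_2)/R2 = (6.857 - 0)/200 = 0.03429 A
  P_R2 = I_R2² × R2 = (0.03429)² × 200 = 0.2351 W

Final answers:
1. V_1 = 6.857 V
2. I_R2 = 0.03429 A
3. P_R2 = 0.2351 W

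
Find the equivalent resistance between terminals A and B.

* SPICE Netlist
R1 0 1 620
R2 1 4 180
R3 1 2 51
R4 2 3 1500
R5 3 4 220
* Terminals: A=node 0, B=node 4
Reduce the network between node 0 (A) and node 4 (B) by series/parallel combination:
  Rs1 = R3 + R4 (series, joined only at node 2) = 51 + 1500 = 1551 Ω
  Rs2 = R5 + Rs1 (series, joined only at node 3) = 220 + 1551 = 1771 Ω
  Rp1 = R2 ‖ Rs2 (parallel, both between nodes 1 and 4) = 1/(1/180 + 1/1771) = 163.4 Ω
  Rs3 = R1 + Rp1 (series, joined only at node 1) = 620 + 163.4 = 783.4 Ω
R_eq = 783.4 Ω

Final answer: 783.4 Ω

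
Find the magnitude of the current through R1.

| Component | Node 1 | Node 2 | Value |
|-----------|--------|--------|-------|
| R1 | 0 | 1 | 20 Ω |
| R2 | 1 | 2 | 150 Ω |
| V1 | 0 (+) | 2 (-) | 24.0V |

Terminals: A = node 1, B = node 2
Nodal analysis, taking node 2 as the 0 V reference.
Source V1 fixes V_0 = 24 V.
KCL at each unknown node (sum of currents leaving = 0; resistances in Ω):
  Node 1: (V_1 - 24)/20 + (V_1 - 0)/150 = 0
Collecting terms: 0.05667 × V_1 = 1.2  =>  V_1 = 21.18 V
I_R1 = (V_0 - V_1)/R1 = (24 - 21.18)/20 = 0.1412 A
|I_R1| = 0.1412 A

Final answer: |I_R1| = 0.1412 A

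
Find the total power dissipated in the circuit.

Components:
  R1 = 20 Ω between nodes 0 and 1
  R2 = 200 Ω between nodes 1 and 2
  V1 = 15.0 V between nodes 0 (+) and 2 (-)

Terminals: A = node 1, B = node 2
Nodal analysis, taking node 2 as the 0 V reference.
Source V1 fixes V_0 = 15 V.
KCL at each unknown node (sum of currents leaving = 0; resistances in Ω):
  Node 1: (V_1 - 15)/20 + (V_1 - 0)/200 = 0
Collecting terms: 0.055 × V_1 = 0.75  =>  V_1 = 13.64 V
Power in each resistor, P = (ΔV)²/R:
  P_R1 = (15 - 13.64)²/20 = 0.09298 W
  P_R2 = (13.64 - 0)²/200 = 0.9298 W
P_total = P_R1 + P_R2 = 1.023 W

Final answer: 1.023 W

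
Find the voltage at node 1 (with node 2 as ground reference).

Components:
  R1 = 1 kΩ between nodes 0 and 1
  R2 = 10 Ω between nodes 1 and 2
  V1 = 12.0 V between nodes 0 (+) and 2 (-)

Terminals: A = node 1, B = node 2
Nodal analysis, taking node 2 as the 0 V reference.
Source V1 fixes V_0 = 12 V.
KCL at each unknown node (sum of currents leaving = 0; resistances in Ω):
  Node 1: (V_1 - 12)/1000 + (V_1 - 0)/10 = 0
Collecting terms: 0.101 × V_1 = 0.012  =>  V_1 = 0.1188 V
The requested potential is V_1 = 0.1188 V.

Final answer: V_1 = 0.1188 V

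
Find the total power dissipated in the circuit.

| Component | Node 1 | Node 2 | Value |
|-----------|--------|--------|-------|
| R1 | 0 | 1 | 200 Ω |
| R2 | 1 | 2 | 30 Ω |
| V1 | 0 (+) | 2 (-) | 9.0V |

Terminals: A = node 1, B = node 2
Nodal analysis, taking node 2 as the 0 V reference.
Source V1 fixes V_0 = 9 V.
KCL at each unknown node (sum of currents leaving = 0; resistances in Ω):
  Node 1: (V_1 - 9)/200 + (V_1 - 0)/30 = 0
Collecting terms: 0.03833 × V_1 = 0.045  =>  V_1 = 1.174 V
Power in each resistor, P = (ΔV)²/R:
  P_R1 = (9 - 1.174)²/200 = 0.3062 W
  P_R2 = (1.174 - 0)²/30 = 0.04594 W
P_total = P_R1 + P_R2 = 0.3522 W

Final answer: 0.3522 W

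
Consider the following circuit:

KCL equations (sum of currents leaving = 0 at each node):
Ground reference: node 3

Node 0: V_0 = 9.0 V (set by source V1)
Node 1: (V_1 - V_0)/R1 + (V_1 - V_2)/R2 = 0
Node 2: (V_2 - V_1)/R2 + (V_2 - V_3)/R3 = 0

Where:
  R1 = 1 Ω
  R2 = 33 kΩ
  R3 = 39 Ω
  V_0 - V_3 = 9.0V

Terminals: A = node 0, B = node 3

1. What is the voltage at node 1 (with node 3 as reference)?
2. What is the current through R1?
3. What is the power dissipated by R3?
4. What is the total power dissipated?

Nodal analysis, taking node 3 as the 0 V reference.
Source V1 fixes V_0 = 9 V.
KCL at each unknown node (sum of currents leaving = 0; resistances in Ω):
  Node 1: (V_1 - 9)/1 + (V_1 - V_2)/33000 = 0
  Node 2: (V_2 - V_1)/33000 + (V_2 - 0)/39 = 0
Collecting terms (coefficients in siemens):
  1·V_1 - 0.0000303·V_2 = 9
  0.02567·V_2 - 0.0000303·V_1 = 0
Determinant D = (1)(0.02567) - (-0.0000303)(-0.0000303) = 0.02567
V_1 = [(9)(0.02567) - (-0.0000303)(0)]/D = 9 V
V_2 = [(1)(0) - (9)(-0.0000303)]/D = 0.01062 V
Part 1:
  Read off the nodal solution: V_1 = 9 V
Part 2:
  I_R1 = (V_0 - V_1)/R1 = (9 - 9)/1 = 0.0002724 A
  Magnitude: I_R1 = 0.0002724 A
Part 3:
  I_R3 = (V_2 - V_3)/R3 = (0.01062 - 0)/39 = 0.0002724 A
  P_R3 = I_R3² × R3 = (0.0002724)² × 39 = 0.000002894 W
Part 4:
  Power in each resistor, P = (ΔV)²/R:
    P_R1 = (9 - 9)²/1 = 0.0000000742 W
    P_R2 = (9 - 0.01062)²/33000 = 0.002449 W
    P_R3 = (0.01062 - 0)²/39 = 0.000002894 W
  P_total = P_R1 + P_R2 + P_R3 = 0.002452 W

Final answers:
1. V_1 = 9 V
2. I_R1 = 0.0002724 A
3. P_R3 = 2.894e-06 W
4. P_total = 0.002452 W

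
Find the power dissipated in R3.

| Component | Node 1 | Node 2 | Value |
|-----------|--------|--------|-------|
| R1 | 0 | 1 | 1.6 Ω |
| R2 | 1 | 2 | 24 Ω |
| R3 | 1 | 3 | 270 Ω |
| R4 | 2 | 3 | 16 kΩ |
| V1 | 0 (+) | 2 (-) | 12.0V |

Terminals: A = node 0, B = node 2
Nodal analysis, taking node 2 as the 0 V reference.
Source V1 fixes V_0 = 12 V.
KCL at each unknown node (sum of currents leaving = 0; resistances in Ω):
  Node 1: (V_1 - 12)/1.6 + (V_1 - 0)/24 + (V_1 - V_3)/270 = 0
  Node 3: (V_3 - V_1)/270 + (V_3 - 0)/16000 = 0
Collecting terms (coefficients in siemens):
  0.6704·V_1 - 0.003704·V_3 = 7.5
  0.003766·V_3 - 0.003704·V_1 = 0
Determinant D = (0.6704)(0.003766) - (-0.003704)(-0.003704) = 0.002511
V_1 = [(7.5)(0.003766) - (-0.003704)(0)]/D = 11.25 V
V_3 = [(0.6704)(0) - (7.5)(-0.003704)]/D = 11.06 V
I_R3 = (V_1 - V_3)/R3 = (11.25 - 11.06)/270 = 0.0006914 A
P_R3 = I_R3² × R3 = (0.0006914)² × 270 = 0.0001291 W

Final answer: 0.0001291 W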